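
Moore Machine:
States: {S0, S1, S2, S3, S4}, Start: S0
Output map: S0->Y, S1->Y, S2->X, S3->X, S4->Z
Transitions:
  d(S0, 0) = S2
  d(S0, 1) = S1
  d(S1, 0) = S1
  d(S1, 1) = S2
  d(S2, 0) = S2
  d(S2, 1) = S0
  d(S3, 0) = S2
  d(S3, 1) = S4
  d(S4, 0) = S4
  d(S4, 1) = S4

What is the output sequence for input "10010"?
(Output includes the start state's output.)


Start: S0 (output Y)
  --1--> S1 (output Y)
  --0--> S1 (output Y)
  --0--> S1 (output Y)
  --1--> S2 (output X)
  --0--> S2 (output X)

"YYYYXX"


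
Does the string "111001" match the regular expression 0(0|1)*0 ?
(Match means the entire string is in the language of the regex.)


|string| = 6; first = '1'; last = '1'

No, "111001" does not match 0(0|1)*0


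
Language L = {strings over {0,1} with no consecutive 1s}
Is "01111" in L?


'11' occurs at index 1

No, "01111" is not in L


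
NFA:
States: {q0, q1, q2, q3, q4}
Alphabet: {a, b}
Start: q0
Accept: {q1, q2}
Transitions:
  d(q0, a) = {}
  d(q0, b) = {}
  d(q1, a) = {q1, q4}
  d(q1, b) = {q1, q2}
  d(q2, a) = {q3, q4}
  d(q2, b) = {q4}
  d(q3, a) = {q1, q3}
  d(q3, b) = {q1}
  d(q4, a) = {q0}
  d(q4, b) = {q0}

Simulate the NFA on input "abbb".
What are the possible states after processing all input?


Start: {q0}
  --a--> {}
  --b--> {}
  --b--> {}
  --b--> {}

{} (empty set, no valid transitions)


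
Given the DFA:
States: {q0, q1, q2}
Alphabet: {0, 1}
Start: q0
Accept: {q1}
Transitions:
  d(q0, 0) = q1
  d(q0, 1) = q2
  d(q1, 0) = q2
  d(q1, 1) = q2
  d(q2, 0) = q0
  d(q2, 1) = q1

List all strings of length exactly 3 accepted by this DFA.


All strings of length 3: 8 total
Accepted: 3

"001", "011", "100"


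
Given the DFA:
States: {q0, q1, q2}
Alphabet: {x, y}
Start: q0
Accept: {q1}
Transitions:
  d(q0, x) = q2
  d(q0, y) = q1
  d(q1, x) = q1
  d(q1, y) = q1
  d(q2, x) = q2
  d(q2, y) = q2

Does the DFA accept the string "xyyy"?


Trace: q0 -> q2 -> q2 -> q2 -> q2
Final state: q2
Accept states: {q1}

No, rejected (final state q2 is not an accept state)


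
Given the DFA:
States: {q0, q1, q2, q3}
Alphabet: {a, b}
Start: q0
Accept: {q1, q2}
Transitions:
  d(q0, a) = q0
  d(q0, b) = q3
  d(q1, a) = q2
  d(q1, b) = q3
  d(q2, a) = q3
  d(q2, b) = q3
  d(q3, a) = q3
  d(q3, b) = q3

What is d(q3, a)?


Looking up transition d(q3, a)

q3


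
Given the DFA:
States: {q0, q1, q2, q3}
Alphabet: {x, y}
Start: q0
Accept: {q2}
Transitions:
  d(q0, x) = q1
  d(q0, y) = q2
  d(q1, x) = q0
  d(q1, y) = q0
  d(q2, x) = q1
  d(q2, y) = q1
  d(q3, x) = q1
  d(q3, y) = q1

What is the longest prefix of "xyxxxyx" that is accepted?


Run the DFA, marking each prefix where the state is accepting:
  "" -> q0 [reject]
  "x" -> q1 [reject]
  "xy" -> q0 [reject]
  "xyx" -> q1 [reject]
  "xyxx" -> q0 [reject]
  "xyxxx" -> q1 [reject]
  "xyxxxy" -> q0 [reject]
  "xyxxxyx" -> q1 [reject]

No prefix is accepted


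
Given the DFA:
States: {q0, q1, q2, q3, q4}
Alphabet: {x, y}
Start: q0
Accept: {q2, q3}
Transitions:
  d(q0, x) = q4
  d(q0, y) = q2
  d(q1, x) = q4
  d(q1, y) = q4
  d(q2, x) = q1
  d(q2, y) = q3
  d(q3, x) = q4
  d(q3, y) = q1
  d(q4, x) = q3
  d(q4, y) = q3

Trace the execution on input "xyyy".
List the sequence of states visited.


Input: xyyy
d(q0, x) = q4
d(q4, y) = q3
d(q3, y) = q1
d(q1, y) = q4


q0 -> q4 -> q3 -> q1 -> q4


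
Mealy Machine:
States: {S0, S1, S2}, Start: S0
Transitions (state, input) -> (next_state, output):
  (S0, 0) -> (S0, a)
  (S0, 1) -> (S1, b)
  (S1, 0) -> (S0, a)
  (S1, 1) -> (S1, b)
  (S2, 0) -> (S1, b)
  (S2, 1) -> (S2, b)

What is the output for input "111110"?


Step-by-step:
  (S0, 1) -> (S1, b)
  (S1, 1) -> (S1, b)
  (S1, 1) -> (S1, b)
  (S1, 1) -> (S1, b)
  (S1, 1) -> (S1, b)
  (S1, 0) -> (S0, a)

"bbbbba"


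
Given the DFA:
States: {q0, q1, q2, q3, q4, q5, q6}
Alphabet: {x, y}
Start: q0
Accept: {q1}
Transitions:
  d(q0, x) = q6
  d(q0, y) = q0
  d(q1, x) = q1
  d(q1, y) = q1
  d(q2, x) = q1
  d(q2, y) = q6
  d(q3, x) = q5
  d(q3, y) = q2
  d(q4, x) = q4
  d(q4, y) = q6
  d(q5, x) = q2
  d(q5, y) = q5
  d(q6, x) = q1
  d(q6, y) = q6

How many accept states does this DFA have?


Accept states listed: {q1}
Counting: q1(1)

1


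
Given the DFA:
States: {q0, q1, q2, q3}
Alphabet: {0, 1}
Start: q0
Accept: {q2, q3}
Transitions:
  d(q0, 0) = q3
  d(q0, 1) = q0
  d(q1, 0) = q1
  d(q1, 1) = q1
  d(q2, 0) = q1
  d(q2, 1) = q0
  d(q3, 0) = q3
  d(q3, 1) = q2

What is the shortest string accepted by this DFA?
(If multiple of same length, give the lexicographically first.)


BFS by string length (lex-first path to each state shown):
  len 0: q0<-""
  len 1: q0<-"1", q3<-"0"
Found accept state at length 1.

"0"


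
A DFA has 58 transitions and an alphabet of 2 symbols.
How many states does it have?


Each state has exactly one transition per symbol.
states = transitions / |alphabet| = 58 / 2 = 29

29


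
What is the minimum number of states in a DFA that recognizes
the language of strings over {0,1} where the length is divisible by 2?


States track (length) mod 2.
Need 2 states: one per remainder 0..1; accept = remainder 0.

2


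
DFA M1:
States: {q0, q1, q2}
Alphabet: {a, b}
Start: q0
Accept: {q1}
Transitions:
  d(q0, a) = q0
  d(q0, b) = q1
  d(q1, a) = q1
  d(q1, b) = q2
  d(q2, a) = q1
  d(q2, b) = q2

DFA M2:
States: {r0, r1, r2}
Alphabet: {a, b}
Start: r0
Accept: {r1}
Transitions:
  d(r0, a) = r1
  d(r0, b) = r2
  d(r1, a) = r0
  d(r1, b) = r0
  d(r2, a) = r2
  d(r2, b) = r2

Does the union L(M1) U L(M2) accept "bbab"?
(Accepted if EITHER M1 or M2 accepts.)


M1: final=q2 accepted=False
M2: final=r2 accepted=False

No, union rejects (neither accepts)


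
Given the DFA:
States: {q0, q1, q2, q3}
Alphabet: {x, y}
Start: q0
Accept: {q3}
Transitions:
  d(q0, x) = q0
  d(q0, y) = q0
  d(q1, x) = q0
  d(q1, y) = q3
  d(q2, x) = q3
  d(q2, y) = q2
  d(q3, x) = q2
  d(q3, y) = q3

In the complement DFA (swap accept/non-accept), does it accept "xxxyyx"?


Trace: q0 -> q0 -> q0 -> q0 -> q0 -> q0 -> q0
Final: q0
Original accept: {q3}
Complement: q0 is not in original accept

Yes, complement accepts (original rejects)


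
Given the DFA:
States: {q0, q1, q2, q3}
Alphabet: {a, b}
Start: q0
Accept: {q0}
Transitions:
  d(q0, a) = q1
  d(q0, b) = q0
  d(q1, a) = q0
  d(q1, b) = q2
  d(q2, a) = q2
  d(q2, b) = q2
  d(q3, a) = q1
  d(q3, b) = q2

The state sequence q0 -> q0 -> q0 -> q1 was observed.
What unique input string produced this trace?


Trace back each transition to find the symbol:
  q0 --[b]--> q0
  q0 --[b]--> q0
  q0 --[a]--> q1

"bba"


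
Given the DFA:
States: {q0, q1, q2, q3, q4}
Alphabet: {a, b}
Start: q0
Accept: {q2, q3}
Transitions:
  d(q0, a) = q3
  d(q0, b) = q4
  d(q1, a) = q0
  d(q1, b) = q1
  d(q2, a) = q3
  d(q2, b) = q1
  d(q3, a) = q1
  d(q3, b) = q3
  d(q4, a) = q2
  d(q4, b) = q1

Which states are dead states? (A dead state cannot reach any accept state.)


Forward reachability from each state:
  q0 -> reaches accept state q2 (live)
  q1 -> reaches accept state q2 (live)
  q2 -> reaches accept state q2 (live)
  q3 -> reaches accept state q2 (live)
  q4 -> reaches accept state q2 (live)

None (all states can reach an accept state)


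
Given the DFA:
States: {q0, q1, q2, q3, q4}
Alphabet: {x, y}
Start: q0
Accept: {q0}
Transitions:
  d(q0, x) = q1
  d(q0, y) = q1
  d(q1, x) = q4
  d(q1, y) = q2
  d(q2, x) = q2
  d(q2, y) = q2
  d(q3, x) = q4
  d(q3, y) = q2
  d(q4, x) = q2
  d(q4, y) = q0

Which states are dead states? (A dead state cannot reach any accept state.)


Forward reachability from each state:
  q0 -> reaches accept state q0 (live)
  q1 -> reaches accept state q0 (live)
  q2 -> reaches {q2}, no accept state (dead)
  q3 -> reaches accept state q0 (live)
  q4 -> reaches accept state q0 (live)

{q2}


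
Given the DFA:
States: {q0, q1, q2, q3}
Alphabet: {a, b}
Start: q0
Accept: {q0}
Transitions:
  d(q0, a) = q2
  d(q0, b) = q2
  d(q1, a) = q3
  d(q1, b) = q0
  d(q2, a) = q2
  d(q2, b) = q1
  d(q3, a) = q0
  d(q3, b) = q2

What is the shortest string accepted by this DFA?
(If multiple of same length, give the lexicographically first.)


BFS by string length (lex-first path to each state shown):
  len 0: q0<-""
Found accept state at length 0.

"" (empty string)


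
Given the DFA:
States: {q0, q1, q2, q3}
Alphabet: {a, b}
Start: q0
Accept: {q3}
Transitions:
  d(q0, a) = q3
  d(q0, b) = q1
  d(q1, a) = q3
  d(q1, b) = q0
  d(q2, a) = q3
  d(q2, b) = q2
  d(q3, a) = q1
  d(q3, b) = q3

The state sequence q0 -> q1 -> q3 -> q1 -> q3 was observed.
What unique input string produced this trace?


Trace back each transition to find the symbol:
  q0 --[b]--> q1
  q1 --[a]--> q3
  q3 --[a]--> q1
  q1 --[a]--> q3

"baaa"


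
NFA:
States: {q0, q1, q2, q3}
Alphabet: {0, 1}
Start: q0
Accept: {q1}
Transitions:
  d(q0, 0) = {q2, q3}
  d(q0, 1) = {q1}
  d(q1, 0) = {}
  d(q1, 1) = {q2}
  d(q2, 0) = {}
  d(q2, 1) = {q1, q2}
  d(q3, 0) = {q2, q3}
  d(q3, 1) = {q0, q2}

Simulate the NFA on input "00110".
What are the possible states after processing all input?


Start: {q0}
  --0--> {q2, q3}
  --0--> {q2, q3}
  --1--> {q0, q1, q2}
  --1--> {q1, q2}
  --0--> {}

{} (empty set, no valid transitions)


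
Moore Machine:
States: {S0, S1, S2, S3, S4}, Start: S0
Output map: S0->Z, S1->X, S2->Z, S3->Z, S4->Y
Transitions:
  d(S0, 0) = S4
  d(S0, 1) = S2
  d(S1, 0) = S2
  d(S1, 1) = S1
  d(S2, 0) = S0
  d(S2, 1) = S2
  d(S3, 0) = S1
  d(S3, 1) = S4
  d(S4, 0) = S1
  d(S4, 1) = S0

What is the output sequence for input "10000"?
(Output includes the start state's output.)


Start: S0 (output Z)
  --1--> S2 (output Z)
  --0--> S0 (output Z)
  --0--> S4 (output Y)
  --0--> S1 (output X)
  --0--> S2 (output Z)

"ZZZYXZ"


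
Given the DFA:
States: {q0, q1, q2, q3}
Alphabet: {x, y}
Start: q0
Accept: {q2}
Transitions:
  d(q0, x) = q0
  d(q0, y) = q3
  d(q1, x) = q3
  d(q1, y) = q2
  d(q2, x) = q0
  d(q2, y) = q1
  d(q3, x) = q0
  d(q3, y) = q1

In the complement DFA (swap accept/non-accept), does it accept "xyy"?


Trace: q0 -> q0 -> q3 -> q1
Final: q1
Original accept: {q2}
Complement: q1 is not in original accept

Yes, complement accepts (original rejects)


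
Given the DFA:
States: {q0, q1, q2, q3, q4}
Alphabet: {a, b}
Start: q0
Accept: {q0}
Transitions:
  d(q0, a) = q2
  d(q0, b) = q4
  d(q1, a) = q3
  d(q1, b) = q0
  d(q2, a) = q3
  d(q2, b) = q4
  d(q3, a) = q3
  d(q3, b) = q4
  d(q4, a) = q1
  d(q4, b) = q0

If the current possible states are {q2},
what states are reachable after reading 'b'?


Apply transition on 'b' from each current state:
  d(q2, b) = q4

{q4}


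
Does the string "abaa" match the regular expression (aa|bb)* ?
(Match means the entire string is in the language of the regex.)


|string| = 4; first = 'a'; last = 'a'

No, "abaa" does not match (aa|bb)*


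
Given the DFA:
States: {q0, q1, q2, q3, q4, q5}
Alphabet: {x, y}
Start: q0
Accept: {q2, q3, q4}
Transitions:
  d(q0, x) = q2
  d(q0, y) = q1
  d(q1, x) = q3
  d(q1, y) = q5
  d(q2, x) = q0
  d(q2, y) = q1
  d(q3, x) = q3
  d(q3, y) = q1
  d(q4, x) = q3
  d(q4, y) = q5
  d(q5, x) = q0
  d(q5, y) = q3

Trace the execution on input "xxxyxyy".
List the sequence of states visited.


Input: xxxyxyy
d(q0, x) = q2
d(q2, x) = q0
d(q0, x) = q2
d(q2, y) = q1
d(q1, x) = q3
d(q3, y) = q1
d(q1, y) = q5


q0 -> q2 -> q0 -> q2 -> q1 -> q3 -> q1 -> q5


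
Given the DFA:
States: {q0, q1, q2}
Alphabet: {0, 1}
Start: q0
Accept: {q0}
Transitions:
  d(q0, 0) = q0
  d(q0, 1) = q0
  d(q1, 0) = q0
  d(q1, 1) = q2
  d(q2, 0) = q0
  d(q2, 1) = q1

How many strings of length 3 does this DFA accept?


Enumerating all length-3 strings:
  "000" -> q0 [accept]
  "001" -> q0 [accept]
  "010" -> q0 [accept]
  "011" -> q0 [accept]
  "100" -> q0 [accept]
  "101" -> q0 [accept]
  "110" -> q0 [accept]
  "111" -> q0 [accept]

8 out of 8


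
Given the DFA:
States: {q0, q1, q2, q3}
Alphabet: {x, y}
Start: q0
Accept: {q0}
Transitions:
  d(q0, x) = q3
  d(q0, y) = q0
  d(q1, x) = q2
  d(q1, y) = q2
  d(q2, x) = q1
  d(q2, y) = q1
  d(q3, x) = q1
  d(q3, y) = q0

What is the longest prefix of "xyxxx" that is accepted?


Run the DFA, marking each prefix where the state is accepting:
  "" -> q0 [accept]
  "x" -> q3 [reject]
  "xy" -> q0 [accept]
  "xyx" -> q3 [reject]
  "xyxx" -> q1 [reject]
  "xyxxx" -> q2 [reject]

"xy"


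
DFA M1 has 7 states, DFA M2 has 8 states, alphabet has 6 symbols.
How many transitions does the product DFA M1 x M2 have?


Product DFA has 7 * 8 = 56 states.
Each has 6 transitions: 56 * 6 = 336

336


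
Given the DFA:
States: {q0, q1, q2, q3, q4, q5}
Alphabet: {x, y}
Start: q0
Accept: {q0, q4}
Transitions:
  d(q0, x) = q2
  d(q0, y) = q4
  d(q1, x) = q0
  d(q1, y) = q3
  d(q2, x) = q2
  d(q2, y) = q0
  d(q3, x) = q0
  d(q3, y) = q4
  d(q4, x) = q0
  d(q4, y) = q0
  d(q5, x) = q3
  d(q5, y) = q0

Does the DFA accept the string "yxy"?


Trace: q0 -> q4 -> q0 -> q4
Final state: q4
Accept states: {q0, q4}

Yes, accepted (final state q4 is an accept state)


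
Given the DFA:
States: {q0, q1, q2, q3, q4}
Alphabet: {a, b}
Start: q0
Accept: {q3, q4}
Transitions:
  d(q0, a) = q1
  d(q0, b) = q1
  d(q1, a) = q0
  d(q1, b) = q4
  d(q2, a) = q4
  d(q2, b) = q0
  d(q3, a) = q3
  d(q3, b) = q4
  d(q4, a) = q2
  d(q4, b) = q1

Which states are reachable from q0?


BFS from q0:
  layer 0: {q0}
  layer 1: {q1}
  layer 2: {q4}
  layer 3: {q2}

{q0, q1, q2, q4}


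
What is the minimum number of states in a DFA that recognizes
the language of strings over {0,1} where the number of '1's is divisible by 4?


States track (count of '1') mod 4.
Need 4 states: one per remainder 0..3; accept = remainder 0.

4


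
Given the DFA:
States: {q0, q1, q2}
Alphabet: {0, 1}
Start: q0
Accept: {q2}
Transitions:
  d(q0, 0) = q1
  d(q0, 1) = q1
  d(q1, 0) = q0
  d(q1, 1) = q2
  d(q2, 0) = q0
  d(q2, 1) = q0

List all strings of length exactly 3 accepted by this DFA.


All strings of length 3: 8 total
Accepted: 0

None


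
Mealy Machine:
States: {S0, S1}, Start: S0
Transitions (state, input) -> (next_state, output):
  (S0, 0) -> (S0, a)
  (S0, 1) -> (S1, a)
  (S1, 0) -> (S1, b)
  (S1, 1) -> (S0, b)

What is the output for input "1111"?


Step-by-step:
  (S0, 1) -> (S1, a)
  (S1, 1) -> (S0, b)
  (S0, 1) -> (S1, a)
  (S1, 1) -> (S0, b)

"abab"


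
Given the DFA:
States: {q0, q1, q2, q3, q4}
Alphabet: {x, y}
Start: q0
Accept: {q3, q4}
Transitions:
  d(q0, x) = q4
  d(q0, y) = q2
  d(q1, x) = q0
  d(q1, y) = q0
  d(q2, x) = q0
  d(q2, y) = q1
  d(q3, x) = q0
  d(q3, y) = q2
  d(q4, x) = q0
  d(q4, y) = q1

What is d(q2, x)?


Looking up transition d(q2, x)

q0


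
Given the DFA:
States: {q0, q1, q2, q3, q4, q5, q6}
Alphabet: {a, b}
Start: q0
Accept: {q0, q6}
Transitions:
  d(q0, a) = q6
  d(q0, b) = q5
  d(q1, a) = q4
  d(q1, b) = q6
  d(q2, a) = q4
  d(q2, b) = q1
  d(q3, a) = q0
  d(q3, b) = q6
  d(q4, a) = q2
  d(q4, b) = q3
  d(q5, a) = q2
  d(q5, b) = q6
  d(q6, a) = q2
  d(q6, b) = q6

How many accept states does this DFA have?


Accept states listed: {q0, q6}
Counting: q0(1) q6(2)

2


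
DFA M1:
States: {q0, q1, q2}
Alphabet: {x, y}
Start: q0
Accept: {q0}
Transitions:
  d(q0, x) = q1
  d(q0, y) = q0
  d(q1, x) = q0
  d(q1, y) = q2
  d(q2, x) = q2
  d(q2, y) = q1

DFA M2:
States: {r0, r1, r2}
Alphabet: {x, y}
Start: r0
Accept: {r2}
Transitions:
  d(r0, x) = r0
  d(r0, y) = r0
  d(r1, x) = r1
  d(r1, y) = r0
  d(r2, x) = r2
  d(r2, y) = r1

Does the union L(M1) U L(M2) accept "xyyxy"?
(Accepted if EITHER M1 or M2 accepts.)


M1: final=q0 accepted=True
M2: final=r0 accepted=False

Yes, union accepts


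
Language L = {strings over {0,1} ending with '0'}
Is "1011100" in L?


last symbol = '0'

Yes, "1011100" is in L


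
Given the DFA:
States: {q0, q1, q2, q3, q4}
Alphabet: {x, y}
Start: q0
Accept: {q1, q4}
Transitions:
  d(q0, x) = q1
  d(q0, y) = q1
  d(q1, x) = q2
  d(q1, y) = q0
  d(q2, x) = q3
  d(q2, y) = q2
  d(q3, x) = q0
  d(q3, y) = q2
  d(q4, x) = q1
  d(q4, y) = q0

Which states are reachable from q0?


BFS from q0:
  layer 0: {q0}
  layer 1: {q1}
  layer 2: {q2}
  layer 3: {q3}

{q0, q1, q2, q3}


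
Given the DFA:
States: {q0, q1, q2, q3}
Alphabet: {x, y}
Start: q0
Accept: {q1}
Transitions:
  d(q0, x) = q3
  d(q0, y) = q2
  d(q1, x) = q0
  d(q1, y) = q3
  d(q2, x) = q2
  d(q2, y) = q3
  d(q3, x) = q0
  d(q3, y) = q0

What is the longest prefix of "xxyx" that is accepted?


Run the DFA, marking each prefix where the state is accepting:
  "" -> q0 [reject]
  "x" -> q3 [reject]
  "xx" -> q0 [reject]
  "xxy" -> q2 [reject]
  "xxyx" -> q2 [reject]

No prefix is accepted


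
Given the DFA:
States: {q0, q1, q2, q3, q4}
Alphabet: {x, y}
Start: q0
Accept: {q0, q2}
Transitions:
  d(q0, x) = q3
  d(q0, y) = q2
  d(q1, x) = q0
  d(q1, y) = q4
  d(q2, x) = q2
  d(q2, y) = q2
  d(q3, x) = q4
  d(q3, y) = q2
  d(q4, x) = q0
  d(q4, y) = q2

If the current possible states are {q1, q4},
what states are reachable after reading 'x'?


Apply transition on 'x' from each current state:
  d(q1, x) = q0
  d(q4, x) = q0

{q0}


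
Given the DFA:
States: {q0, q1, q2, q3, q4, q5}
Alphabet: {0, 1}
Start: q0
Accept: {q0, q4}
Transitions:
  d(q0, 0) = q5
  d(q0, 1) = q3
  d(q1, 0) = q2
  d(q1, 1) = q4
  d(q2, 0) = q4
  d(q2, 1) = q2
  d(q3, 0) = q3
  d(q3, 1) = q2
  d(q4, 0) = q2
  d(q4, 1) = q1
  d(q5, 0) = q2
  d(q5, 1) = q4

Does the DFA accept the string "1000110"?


Trace: q0 -> q3 -> q3 -> q3 -> q3 -> q2 -> q2 -> q4
Final state: q4
Accept states: {q0, q4}

Yes, accepted (final state q4 is an accept state)


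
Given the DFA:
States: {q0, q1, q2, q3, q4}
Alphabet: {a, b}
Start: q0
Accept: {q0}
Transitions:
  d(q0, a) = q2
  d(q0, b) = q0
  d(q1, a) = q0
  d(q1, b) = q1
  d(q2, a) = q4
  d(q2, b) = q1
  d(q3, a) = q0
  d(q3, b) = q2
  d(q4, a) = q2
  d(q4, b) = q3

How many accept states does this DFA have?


Accept states listed: {q0}
Counting: q0(1)

1


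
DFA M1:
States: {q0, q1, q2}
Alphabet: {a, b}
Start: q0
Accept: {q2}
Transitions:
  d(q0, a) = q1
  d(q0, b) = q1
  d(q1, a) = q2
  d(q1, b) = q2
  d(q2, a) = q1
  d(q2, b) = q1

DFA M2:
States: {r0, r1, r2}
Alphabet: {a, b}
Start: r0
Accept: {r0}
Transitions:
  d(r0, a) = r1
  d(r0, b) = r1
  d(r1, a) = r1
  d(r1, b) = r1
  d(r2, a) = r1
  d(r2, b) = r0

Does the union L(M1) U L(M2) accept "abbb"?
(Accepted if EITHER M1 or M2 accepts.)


M1: final=q2 accepted=True
M2: final=r1 accepted=False

Yes, union accepts


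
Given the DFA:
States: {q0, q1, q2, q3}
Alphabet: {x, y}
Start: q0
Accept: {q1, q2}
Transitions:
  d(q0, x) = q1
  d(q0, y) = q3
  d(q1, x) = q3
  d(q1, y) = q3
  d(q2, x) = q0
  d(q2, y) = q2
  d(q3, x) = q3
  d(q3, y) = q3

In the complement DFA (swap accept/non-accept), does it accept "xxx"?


Trace: q0 -> q1 -> q3 -> q3
Final: q3
Original accept: {q1, q2}
Complement: q3 is not in original accept

Yes, complement accepts (original rejects)


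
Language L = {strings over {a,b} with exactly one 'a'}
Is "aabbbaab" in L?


count('a') = 4

No, "aabbbaab" is not in L


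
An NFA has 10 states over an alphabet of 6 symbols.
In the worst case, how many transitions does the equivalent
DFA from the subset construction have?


Subset construction: one DFA state per subset of NFA states = 2^10 = 1024 states.
Each DFA state has 6 outgoing transitions: 1024 * 6 = 6144

6144


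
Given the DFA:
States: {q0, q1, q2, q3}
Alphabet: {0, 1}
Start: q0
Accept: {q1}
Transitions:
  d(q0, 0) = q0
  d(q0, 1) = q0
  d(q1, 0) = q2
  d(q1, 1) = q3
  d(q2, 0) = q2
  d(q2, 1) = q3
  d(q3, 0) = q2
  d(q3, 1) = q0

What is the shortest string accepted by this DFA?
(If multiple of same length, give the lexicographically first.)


BFS by string length (lex-first path to each state shown):
  len 0: q0<-""
  len 1: q0<-"0"
  len 2: q0<-"00"
  len 3: q0<-"000"
  len 4: q0<-"0000"
  len 5: q0<-"00000"
  len 6: q0<-"000000"
  len 7: q0<-"0000000"
  len 8: q0<-"00000000"

No string accepted (empty language)


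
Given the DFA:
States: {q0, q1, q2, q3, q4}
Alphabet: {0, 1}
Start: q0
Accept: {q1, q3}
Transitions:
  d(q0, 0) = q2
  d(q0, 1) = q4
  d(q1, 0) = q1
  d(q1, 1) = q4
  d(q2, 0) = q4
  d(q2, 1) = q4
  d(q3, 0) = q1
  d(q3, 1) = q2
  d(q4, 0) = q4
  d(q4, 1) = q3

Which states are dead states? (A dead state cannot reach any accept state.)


Forward reachability from each state:
  q0 -> reaches accept state q1 (live)
  q1 -> reaches accept state q1 (live)
  q2 -> reaches accept state q1 (live)
  q3 -> reaches accept state q1 (live)
  q4 -> reaches accept state q1 (live)

None (all states can reach an accept state)


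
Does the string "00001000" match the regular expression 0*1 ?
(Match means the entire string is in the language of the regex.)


|string| = 8; first = '0'; last = '0'

No, "00001000" does not match 0*1


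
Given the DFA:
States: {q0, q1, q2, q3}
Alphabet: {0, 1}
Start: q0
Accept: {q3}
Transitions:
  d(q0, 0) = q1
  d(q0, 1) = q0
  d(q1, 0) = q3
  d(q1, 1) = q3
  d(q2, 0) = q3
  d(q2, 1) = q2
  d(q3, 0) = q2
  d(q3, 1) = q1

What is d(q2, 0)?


Looking up transition d(q2, 0)

q3


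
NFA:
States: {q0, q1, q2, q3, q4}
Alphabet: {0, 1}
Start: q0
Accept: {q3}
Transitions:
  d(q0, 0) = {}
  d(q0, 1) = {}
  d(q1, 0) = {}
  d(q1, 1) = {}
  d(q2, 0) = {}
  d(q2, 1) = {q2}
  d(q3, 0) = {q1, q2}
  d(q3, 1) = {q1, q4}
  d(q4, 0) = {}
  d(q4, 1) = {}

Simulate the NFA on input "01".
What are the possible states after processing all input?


Start: {q0}
  --0--> {}
  --1--> {}

{} (empty set, no valid transitions)


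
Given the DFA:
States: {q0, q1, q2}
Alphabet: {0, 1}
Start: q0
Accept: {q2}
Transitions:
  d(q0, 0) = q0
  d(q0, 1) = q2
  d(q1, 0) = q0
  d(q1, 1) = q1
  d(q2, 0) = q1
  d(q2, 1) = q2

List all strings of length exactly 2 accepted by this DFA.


All strings of length 2: 4 total
Accepted: 2

"01", "11"


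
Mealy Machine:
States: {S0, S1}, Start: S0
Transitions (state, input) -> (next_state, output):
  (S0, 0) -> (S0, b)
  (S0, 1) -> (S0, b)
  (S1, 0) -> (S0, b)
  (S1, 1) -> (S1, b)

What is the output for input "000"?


Step-by-step:
  (S0, 0) -> (S0, b)
  (S0, 0) -> (S0, b)
  (S0, 0) -> (S0, b)

"bbb"


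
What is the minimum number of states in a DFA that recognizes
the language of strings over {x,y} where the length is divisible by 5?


States track (length) mod 5.
Need 5 states: one per remainder 0..4; accept = remainder 0.

5


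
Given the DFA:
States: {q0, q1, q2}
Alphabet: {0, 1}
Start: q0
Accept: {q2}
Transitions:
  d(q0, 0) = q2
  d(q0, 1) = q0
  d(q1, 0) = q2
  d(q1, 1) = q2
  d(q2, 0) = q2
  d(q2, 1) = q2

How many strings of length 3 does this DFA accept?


Enumerating all length-3 strings:
  "000" -> q2 [accept]
  "001" -> q2 [accept]
  "010" -> q2 [accept]
  "011" -> q2 [accept]
  "100" -> q2 [accept]
  "101" -> q2 [accept]
  "110" -> q2 [accept]
  "111" -> q0 [reject]

7 out of 8


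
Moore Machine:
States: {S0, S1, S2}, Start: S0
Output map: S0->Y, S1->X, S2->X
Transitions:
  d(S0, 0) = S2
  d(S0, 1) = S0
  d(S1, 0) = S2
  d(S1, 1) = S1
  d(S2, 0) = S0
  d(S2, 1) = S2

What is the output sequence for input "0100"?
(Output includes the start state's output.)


Start: S0 (output Y)
  --0--> S2 (output X)
  --1--> S2 (output X)
  --0--> S0 (output Y)
  --0--> S2 (output X)

"YXXYX"


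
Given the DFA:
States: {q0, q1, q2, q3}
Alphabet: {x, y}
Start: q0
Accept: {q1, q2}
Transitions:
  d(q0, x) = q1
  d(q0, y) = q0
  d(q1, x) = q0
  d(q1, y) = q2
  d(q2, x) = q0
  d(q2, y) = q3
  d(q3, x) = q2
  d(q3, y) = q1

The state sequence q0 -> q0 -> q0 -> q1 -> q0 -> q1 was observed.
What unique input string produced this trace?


Trace back each transition to find the symbol:
  q0 --[y]--> q0
  q0 --[y]--> q0
  q0 --[x]--> q1
  q1 --[x]--> q0
  q0 --[x]--> q1

"yyxxx"


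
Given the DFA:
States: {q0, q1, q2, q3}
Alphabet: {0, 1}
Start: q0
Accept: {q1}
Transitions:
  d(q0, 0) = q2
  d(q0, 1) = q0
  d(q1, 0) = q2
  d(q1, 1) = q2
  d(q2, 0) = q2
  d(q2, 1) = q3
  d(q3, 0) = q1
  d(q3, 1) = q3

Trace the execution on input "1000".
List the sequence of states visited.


Input: 1000
d(q0, 1) = q0
d(q0, 0) = q2
d(q2, 0) = q2
d(q2, 0) = q2


q0 -> q0 -> q2 -> q2 -> q2


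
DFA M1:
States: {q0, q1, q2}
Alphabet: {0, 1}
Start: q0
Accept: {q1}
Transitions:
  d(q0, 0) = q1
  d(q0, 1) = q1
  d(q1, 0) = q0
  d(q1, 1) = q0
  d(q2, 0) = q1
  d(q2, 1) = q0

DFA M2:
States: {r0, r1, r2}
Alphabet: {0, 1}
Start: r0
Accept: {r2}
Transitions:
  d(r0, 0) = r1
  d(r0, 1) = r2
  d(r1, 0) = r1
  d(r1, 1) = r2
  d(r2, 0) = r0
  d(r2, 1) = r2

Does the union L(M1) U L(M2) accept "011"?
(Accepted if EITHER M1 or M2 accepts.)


M1: final=q1 accepted=True
M2: final=r2 accepted=True

Yes, union accepts


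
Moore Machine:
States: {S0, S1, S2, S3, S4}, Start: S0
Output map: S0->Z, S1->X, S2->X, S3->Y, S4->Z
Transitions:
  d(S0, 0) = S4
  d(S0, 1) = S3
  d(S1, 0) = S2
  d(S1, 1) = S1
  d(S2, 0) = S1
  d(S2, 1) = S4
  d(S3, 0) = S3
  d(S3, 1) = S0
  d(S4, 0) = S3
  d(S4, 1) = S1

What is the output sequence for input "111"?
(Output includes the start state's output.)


Start: S0 (output Z)
  --1--> S3 (output Y)
  --1--> S0 (output Z)
  --1--> S3 (output Y)

"ZYZY"


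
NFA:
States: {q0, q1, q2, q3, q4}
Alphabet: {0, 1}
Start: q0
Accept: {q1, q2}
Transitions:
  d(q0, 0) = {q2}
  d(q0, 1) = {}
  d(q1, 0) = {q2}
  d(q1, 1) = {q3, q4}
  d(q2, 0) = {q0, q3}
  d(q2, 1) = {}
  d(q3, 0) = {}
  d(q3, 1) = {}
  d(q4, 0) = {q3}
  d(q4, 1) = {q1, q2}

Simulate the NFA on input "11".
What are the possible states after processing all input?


Start: {q0}
  --1--> {}
  --1--> {}

{} (empty set, no valid transitions)


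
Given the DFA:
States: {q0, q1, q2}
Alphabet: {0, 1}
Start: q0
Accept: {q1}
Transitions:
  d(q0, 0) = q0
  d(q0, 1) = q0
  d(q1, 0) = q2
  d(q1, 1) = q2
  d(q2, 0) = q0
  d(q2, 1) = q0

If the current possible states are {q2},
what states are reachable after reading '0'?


Apply transition on '0' from each current state:
  d(q2, 0) = q0

{q0}


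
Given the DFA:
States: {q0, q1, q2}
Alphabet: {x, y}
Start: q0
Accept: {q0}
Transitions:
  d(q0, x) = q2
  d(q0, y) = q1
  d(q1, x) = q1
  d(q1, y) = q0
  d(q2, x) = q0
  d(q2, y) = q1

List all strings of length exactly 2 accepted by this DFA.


All strings of length 2: 4 total
Accepted: 2

"xx", "yy"


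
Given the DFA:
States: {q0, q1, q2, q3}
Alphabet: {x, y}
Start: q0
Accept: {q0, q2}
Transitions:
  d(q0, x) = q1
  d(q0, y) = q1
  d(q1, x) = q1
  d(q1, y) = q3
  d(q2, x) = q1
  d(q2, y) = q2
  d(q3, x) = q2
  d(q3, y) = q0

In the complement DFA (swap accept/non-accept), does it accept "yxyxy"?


Trace: q0 -> q1 -> q1 -> q3 -> q2 -> q2
Final: q2
Original accept: {q0, q2}
Complement: q2 is in original accept

No, complement rejects (original accepts)


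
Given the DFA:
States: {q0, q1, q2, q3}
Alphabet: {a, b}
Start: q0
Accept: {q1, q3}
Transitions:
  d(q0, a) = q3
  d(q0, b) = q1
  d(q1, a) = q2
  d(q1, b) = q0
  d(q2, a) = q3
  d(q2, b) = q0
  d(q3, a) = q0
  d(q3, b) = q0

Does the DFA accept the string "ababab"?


Trace: q0 -> q3 -> q0 -> q3 -> q0 -> q3 -> q0
Final state: q0
Accept states: {q1, q3}

No, rejected (final state q0 is not an accept state)


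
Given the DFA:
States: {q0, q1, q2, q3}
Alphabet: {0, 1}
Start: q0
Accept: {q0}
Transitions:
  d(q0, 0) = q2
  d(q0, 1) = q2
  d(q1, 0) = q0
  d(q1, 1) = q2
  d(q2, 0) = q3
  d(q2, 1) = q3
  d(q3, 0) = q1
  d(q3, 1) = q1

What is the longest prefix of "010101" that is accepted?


Run the DFA, marking each prefix where the state is accepting:
  "" -> q0 [accept]
  "0" -> q2 [reject]
  "01" -> q3 [reject]
  "010" -> q1 [reject]
  "0101" -> q2 [reject]
  "01010" -> q3 [reject]
  "010101" -> q1 [reject]

""


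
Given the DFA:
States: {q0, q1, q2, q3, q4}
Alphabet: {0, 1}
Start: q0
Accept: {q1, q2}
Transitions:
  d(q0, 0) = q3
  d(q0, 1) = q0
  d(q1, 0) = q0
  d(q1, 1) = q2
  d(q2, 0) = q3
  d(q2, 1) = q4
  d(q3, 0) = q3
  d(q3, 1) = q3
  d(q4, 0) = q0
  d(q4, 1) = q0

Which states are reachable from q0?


BFS from q0:
  layer 0: {q0}
  layer 1: {q3}

{q0, q3}


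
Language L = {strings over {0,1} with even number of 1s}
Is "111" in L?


count('1') = 3; 3 mod 2 = 1

No, "111" is not in L


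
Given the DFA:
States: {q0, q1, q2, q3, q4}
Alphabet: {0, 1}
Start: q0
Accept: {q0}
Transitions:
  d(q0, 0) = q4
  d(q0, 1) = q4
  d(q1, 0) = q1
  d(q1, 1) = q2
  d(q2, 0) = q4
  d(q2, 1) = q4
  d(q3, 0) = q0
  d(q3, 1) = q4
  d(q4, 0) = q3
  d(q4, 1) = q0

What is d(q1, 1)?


Looking up transition d(q1, 1)

q2


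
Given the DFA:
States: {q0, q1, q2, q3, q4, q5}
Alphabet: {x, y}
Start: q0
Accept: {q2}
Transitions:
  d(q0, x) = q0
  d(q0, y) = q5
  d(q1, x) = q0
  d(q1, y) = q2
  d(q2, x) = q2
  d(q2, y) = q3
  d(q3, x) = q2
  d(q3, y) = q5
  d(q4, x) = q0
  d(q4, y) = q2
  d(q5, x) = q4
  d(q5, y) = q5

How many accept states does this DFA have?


Accept states listed: {q2}
Counting: q2(1)

1


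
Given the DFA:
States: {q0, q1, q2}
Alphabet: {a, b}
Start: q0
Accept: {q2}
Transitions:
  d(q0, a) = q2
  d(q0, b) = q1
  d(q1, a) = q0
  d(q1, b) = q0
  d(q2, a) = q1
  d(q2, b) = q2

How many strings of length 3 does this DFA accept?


Enumerating all length-3 strings:
  "aaa" -> q0 [reject]
  "aab" -> q0 [reject]
  "aba" -> q1 [reject]
  "abb" -> q2 [accept]
  "baa" -> q2 [accept]
  "bab" -> q1 [reject]
  "bba" -> q2 [accept]
  "bbb" -> q1 [reject]

3 out of 8


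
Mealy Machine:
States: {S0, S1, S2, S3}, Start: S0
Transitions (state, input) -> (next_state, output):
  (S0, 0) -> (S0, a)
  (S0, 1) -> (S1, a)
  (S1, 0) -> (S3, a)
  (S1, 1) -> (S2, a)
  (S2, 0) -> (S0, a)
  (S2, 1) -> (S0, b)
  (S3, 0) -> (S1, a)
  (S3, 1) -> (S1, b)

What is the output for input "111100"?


Step-by-step:
  (S0, 1) -> (S1, a)
  (S1, 1) -> (S2, a)
  (S2, 1) -> (S0, b)
  (S0, 1) -> (S1, a)
  (S1, 0) -> (S3, a)
  (S3, 0) -> (S1, a)

"aabaaa"


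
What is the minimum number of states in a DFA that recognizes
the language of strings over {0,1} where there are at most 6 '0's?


States: count = 0, 1, ..., 6 (all accepting; 7 states), plus a dead state for count > 6.
Total: 7 + 1 = 8.

8


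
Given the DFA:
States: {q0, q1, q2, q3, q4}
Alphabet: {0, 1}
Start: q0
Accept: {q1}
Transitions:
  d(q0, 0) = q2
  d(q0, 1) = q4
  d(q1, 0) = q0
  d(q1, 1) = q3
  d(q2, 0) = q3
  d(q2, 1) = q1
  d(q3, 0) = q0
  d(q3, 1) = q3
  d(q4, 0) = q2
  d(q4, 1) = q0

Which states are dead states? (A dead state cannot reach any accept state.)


Forward reachability from each state:
  q0 -> reaches accept state q1 (live)
  q1 -> reaches accept state q1 (live)
  q2 -> reaches accept state q1 (live)
  q3 -> reaches accept state q1 (live)
  q4 -> reaches accept state q1 (live)

None (all states can reach an accept state)


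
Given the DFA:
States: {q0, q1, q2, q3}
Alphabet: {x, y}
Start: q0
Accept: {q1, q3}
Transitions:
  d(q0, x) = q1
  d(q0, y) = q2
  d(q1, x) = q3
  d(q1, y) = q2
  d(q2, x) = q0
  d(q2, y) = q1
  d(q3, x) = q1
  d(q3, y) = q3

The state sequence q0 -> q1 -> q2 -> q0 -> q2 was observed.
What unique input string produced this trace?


Trace back each transition to find the symbol:
  q0 --[x]--> q1
  q1 --[y]--> q2
  q2 --[x]--> q0
  q0 --[y]--> q2

"xyxy"


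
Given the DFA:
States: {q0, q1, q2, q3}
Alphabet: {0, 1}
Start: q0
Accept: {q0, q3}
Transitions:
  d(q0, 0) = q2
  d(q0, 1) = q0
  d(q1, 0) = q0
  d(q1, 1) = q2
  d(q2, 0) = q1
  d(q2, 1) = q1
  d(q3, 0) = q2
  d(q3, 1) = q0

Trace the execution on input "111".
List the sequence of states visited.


Input: 111
d(q0, 1) = q0
d(q0, 1) = q0
d(q0, 1) = q0


q0 -> q0 -> q0 -> q0


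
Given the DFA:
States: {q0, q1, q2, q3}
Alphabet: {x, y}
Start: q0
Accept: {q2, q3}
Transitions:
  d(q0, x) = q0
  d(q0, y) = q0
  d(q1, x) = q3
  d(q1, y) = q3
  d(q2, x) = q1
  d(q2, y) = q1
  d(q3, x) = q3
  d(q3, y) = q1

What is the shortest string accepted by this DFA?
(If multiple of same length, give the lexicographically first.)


BFS by string length (lex-first path to each state shown):
  len 0: q0<-""
  len 1: q0<-"x"
  len 2: q0<-"xx"
  len 3: q0<-"xxx"
  len 4: q0<-"xxxx"
  len 5: q0<-"xxxxx"
  len 6: q0<-"xxxxxx"
  len 7: q0<-"xxxxxxx"
  len 8: q0<-"xxxxxxxx"

No string accepted (empty language)


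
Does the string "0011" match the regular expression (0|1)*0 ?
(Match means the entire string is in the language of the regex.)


|string| = 4; first = '0'; last = '1'

No, "0011" does not match (0|1)*0


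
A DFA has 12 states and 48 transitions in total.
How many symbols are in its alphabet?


Each state has exactly one transition per symbol.
|alphabet| = transitions / states = 48 / 12 = 4

4


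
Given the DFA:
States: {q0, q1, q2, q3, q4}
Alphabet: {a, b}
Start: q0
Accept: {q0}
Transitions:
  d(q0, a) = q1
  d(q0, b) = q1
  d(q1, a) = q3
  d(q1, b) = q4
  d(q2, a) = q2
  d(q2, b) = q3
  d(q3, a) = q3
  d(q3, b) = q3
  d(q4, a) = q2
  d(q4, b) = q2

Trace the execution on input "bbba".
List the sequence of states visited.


Input: bbba
d(q0, b) = q1
d(q1, b) = q4
d(q4, b) = q2
d(q2, a) = q2


q0 -> q1 -> q4 -> q2 -> q2


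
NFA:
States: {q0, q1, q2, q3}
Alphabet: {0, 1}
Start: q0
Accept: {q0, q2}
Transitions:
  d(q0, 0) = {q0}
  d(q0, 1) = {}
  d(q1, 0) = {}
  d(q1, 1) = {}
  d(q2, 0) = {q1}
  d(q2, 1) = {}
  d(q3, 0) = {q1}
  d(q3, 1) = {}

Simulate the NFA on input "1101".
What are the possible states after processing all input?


Start: {q0}
  --1--> {}
  --1--> {}
  --0--> {}
  --1--> {}

{} (empty set, no valid transitions)


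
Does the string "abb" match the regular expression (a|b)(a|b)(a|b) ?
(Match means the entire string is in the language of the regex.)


|string| = 3; first = 'a'; last = 'b'

Yes, "abb" matches (a|b)(a|b)(a|b)


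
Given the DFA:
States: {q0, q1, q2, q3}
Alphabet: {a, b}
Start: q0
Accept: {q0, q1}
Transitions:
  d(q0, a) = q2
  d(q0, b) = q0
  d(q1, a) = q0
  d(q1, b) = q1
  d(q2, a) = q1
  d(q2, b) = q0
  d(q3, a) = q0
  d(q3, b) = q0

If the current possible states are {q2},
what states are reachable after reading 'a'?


Apply transition on 'a' from each current state:
  d(q2, a) = q1

{q1}


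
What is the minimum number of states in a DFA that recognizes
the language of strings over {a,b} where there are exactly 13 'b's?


States: count = 0, 1, ..., 13 (that's 14 states), plus a dead state for count > 13.
Total: 14 + 1 = 15. Accept = count-13 state.

15


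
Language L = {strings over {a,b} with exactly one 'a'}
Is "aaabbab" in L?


count('a') = 4

No, "aaabbab" is not in L


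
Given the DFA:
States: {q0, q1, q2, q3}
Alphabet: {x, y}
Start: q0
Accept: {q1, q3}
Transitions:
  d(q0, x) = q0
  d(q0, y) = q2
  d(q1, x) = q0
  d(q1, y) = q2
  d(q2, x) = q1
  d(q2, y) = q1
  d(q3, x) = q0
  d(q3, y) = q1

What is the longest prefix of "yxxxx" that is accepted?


Run the DFA, marking each prefix where the state is accepting:
  "" -> q0 [reject]
  "y" -> q2 [reject]
  "yx" -> q1 [accept]
  "yxx" -> q0 [reject]
  "yxxx" -> q0 [reject]
  "yxxxx" -> q0 [reject]

"yx"


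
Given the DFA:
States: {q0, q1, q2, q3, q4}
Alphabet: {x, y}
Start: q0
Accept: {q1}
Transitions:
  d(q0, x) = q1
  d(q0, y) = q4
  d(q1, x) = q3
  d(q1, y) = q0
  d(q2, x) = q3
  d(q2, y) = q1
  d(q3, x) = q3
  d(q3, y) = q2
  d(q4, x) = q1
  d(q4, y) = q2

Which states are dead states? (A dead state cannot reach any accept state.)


Forward reachability from each state:
  q0 -> reaches accept state q1 (live)
  q1 -> reaches accept state q1 (live)
  q2 -> reaches accept state q1 (live)
  q3 -> reaches accept state q1 (live)
  q4 -> reaches accept state q1 (live)

None (all states can reach an accept state)


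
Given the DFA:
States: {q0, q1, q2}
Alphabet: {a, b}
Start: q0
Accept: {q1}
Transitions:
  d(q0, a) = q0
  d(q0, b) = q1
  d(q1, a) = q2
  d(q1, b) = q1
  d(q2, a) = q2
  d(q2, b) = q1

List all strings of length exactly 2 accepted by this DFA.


All strings of length 2: 4 total
Accepted: 2

"ab", "bb"


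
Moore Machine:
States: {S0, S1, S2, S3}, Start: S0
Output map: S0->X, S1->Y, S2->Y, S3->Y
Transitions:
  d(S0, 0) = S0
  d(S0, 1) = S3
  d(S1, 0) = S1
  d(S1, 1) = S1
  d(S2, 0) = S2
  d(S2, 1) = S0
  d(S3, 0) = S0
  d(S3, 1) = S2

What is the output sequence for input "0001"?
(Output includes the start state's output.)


Start: S0 (output X)
  --0--> S0 (output X)
  --0--> S0 (output X)
  --0--> S0 (output X)
  --1--> S3 (output Y)

"XXXXY"


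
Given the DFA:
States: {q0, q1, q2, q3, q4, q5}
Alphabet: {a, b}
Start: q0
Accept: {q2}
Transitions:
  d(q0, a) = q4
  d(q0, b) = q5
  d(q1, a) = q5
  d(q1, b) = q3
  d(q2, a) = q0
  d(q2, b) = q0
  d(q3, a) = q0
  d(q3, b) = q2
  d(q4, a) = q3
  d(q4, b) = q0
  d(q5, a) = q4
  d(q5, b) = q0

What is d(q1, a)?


Looking up transition d(q1, a)

q5


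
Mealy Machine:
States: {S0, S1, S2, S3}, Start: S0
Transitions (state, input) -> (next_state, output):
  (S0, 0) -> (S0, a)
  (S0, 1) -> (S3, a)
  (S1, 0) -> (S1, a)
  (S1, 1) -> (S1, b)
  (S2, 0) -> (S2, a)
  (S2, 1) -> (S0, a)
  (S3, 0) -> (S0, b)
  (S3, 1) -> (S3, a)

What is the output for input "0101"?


Step-by-step:
  (S0, 0) -> (S0, a)
  (S0, 1) -> (S3, a)
  (S3, 0) -> (S0, b)
  (S0, 1) -> (S3, a)

"aaba"


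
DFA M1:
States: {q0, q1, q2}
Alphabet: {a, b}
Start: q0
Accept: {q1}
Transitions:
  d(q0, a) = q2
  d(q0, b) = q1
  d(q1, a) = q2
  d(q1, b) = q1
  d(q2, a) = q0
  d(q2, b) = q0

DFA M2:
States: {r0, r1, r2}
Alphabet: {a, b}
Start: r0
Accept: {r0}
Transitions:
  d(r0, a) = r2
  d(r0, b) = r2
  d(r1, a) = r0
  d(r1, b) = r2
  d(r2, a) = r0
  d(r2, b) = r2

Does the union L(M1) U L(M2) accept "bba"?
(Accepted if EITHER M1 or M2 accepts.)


M1: final=q2 accepted=False
M2: final=r0 accepted=True

Yes, union accepts


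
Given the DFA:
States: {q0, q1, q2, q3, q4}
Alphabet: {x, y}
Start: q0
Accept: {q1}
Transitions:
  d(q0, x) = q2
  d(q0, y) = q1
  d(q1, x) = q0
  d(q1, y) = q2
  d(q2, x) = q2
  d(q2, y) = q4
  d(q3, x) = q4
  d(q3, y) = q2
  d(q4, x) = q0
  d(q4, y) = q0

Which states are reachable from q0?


BFS from q0:
  layer 0: {q0}
  layer 1: {q1, q2}
  layer 2: {q4}

{q0, q1, q2, q4}


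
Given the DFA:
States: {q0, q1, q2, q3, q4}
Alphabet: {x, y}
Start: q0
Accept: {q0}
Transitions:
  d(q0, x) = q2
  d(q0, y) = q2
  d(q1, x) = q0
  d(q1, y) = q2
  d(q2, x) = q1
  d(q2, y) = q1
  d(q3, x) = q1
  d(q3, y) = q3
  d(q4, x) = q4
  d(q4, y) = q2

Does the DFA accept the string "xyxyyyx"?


Trace: q0 -> q2 -> q1 -> q0 -> q2 -> q1 -> q2 -> q1
Final state: q1
Accept states: {q0}

No, rejected (final state q1 is not an accept state)


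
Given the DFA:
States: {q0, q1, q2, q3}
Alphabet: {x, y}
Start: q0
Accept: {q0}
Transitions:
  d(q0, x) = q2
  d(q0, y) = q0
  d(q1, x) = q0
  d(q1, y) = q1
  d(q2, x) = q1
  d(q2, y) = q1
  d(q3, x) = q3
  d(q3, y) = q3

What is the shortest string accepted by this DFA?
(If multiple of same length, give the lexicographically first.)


BFS by string length (lex-first path to each state shown):
  len 0: q0<-""
Found accept state at length 0.

"" (empty string)


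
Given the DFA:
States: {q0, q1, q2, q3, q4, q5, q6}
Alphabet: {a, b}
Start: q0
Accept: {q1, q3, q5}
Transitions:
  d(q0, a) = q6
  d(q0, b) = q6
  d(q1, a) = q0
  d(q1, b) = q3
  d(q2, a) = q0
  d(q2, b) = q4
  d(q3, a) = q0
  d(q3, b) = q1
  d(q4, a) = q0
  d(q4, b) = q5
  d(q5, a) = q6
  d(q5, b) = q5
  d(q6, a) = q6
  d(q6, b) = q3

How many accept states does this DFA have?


Accept states listed: {q1, q3, q5}
Counting: q1(1) q3(2) q5(3)

3


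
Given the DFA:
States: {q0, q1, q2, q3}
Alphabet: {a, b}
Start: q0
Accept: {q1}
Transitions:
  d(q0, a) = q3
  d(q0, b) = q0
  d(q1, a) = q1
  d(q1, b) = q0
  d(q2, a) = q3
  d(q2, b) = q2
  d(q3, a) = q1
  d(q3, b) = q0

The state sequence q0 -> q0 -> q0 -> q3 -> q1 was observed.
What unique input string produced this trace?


Trace back each transition to find the symbol:
  q0 --[b]--> q0
  q0 --[b]--> q0
  q0 --[a]--> q3
  q3 --[a]--> q1

"bbaa"


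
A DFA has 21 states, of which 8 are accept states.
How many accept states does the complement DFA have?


Complement swaps accept and non-accept states.
21 - 8 = 13

13
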